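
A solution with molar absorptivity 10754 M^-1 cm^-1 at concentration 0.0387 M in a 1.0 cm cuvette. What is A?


A = epsilon * c * l
A = 10754 * 0.0387 * 1.0
A = 416.1798

416.1798


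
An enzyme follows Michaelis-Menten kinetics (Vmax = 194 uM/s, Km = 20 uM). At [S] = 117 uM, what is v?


v = Vmax * [S] / (Km + [S])
v = 194 * 117 / (20 + 117)
v = 165.6788 uM/s

165.6788 uM/s


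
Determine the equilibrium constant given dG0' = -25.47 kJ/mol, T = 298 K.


Keq = exp(-dG0 * 1000 / (R * T))
Keq = exp(-(-25.47) * 1000 / (8.314 * 298))
Keq = 29150.4597

29150.4597


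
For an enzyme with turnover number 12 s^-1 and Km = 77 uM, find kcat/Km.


Catalytic efficiency = kcat / Km
= 12 / 77
= 0.1558 uM^-1*s^-1

0.1558 uM^-1*s^-1


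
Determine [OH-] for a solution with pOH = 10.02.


[OH-] = 10^(-pOH)
[OH-] = 10^(-10.02)
[OH-] = 9.550e-11 M

9.550e-11 M


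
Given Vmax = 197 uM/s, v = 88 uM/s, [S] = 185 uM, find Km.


Km = [S] * (Vmax - v) / v
Km = 185 * (197 - 88) / 88
Km = 229.1477 uM

229.1477 uM


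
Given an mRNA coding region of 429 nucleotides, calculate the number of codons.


codons = nucleotides / 3
codons = 429 / 3 = 143

143


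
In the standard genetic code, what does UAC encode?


Standard genetic code lookup.
Codon UAC -> Tyr

Tyr


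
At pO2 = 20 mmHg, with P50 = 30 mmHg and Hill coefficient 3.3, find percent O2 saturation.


Y = pO2^n / (P50^n + pO2^n)
Y = 20^3.3 / (30^3.3 + 20^3.3)
Y = 20.78%

20.78%


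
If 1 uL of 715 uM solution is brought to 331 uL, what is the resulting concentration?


C2 = C1 * V1 / V2
C2 = 715 * 1 / 331
C2 = 2.1601 uM

2.1601 uM


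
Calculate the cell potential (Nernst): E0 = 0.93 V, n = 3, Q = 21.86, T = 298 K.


E = E0 - (RT/nF) * ln(Q)
E = 0.93 - (8.314 * 298 / (3 * 96485)) * ln(21.86)
E = 0.9036 V

0.9036 V


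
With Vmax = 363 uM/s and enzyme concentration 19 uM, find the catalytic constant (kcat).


kcat = Vmax / [E]t
kcat = 363 / 19
kcat = 19.1053 s^-1

19.1053 s^-1


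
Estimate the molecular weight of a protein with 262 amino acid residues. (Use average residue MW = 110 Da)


MW = n_residues * 110 Da
MW = 262 * 110
MW = 28820 Da

28820 Da


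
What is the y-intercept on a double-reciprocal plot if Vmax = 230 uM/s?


y-intercept = 1/Vmax
= 1/230
= 0.0043 s/uM

0.0043 s/uM


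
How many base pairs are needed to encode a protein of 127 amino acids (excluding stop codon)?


Each amino acid = 1 codon = 3 bp
bp = 127 * 3 = 381 bp

381 bp


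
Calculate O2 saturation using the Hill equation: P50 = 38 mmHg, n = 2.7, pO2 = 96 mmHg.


Y = pO2^n / (P50^n + pO2^n)
Y = 96^2.7 / (38^2.7 + 96^2.7)
Y = 92.43%

92.43%


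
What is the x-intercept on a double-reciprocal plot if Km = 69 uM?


x-intercept = -1/Km
= -1/69
= -0.0145 1/uM

-0.0145 1/uM


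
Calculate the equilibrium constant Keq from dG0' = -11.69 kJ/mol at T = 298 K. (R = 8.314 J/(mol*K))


Keq = exp(-dG0 * 1000 / (R * T))
Keq = exp(-(-11.69) * 1000 / (8.314 * 298))
Keq = 111.981

111.981


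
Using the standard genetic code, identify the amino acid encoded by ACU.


Standard genetic code lookup.
Codon ACU -> Thr

Thr


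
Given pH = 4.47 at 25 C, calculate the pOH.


pOH = 14 - pH
pOH = 14 - 4.47
pOH = 9.53

9.53


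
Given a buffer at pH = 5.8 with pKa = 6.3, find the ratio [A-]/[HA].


[A-]/[HA] = 10^(pH - pKa)
= 10^(5.8 - 6.3)
= 0.3162

0.3162


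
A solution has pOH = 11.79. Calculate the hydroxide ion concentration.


[OH-] = 10^(-pOH)
[OH-] = 10^(-11.79)
[OH-] = 1.622e-12 M

1.622e-12 M


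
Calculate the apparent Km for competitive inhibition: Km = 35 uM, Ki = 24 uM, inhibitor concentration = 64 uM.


Km_app = Km * (1 + [I]/Ki)
Km_app = 35 * (1 + 64/24)
Km_app = 128.3333 uM

128.3333 uM


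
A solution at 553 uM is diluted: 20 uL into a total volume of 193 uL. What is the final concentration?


C2 = C1 * V1 / V2
C2 = 553 * 20 / 193
C2 = 57.3057 uM

57.3057 uM


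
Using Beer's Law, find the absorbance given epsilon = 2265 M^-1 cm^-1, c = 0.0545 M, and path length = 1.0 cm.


A = epsilon * c * l
A = 2265 * 0.0545 * 1.0
A = 123.4425

123.4425


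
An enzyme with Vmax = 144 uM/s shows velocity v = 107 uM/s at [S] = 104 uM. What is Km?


Km = [S] * (Vmax - v) / v
Km = 104 * (144 - 107) / 107
Km = 35.9626 uM

35.9626 uM


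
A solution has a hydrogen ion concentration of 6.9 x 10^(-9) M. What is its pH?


pH = -log10([H+])
pH = -log10(6.9 x 10^(-9))
pH = 8.1612

8.1612


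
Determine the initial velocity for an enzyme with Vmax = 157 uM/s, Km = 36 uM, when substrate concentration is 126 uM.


v = Vmax * [S] / (Km + [S])
v = 157 * 126 / (36 + 126)
v = 122.1111 uM/s

122.1111 uM/s


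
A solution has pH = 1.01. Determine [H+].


[H+] = 10^(-pH)
[H+] = 10^(-1.01)
[H+] = 0.0977 M

0.0977 M


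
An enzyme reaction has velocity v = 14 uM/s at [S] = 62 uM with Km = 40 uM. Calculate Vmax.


Vmax = v * (Km + [S]) / [S]
Vmax = 14 * (40 + 62) / 62
Vmax = 23.0323 uM/s

23.0323 uM/s


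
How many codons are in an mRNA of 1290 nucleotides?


codons = nucleotides / 3
codons = 1290 / 3 = 430

430


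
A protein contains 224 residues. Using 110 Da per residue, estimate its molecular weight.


MW = n_residues * 110 Da
MW = 224 * 110
MW = 24640 Da

24640 Da


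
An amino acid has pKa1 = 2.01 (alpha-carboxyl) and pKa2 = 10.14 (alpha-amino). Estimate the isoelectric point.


pI = (pKa1 + pKa2) / 2
pI = (2.01 + 10.14) / 2
pI = 6.075

6.075


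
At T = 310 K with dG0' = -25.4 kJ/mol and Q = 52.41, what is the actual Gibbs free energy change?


dG = dG0' + RT * ln(Q) / 1000
dG = -25.4 + 8.314 * 310 * ln(52.41) / 1000
dG = -15.1961 kJ/mol

-15.1961 kJ/mol


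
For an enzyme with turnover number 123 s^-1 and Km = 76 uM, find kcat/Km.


Catalytic efficiency = kcat / Km
= 123 / 76
= 1.6184 uM^-1*s^-1

1.6184 uM^-1*s^-1


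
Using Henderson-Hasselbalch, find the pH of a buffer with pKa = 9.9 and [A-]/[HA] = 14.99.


pH = pKa + log10([A-]/[HA])
pH = 9.9 + log10(14.99)
pH = 11.0758

11.0758


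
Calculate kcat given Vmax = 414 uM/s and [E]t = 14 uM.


kcat = Vmax / [E]t
kcat = 414 / 14
kcat = 29.5714 s^-1

29.5714 s^-1


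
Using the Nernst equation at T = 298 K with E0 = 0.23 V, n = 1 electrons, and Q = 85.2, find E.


E = E0 - (RT/nF) * ln(Q)
E = 0.23 - (8.314 * 298 / (1 * 96485)) * ln(85.2)
E = 0.1159 V

0.1159 V


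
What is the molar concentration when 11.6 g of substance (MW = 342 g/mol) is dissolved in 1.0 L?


C = (mass / MW) / volume
C = (11.6 / 342) / 1.0
C = 0.0339 M

0.0339 M


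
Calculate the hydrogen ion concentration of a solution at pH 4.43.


[H+] = 10^(-pH)
[H+] = 10^(-4.43)
[H+] = 3.715e-05 M

3.715e-05 M


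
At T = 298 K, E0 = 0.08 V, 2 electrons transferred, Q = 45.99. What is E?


E = E0 - (RT/nF) * ln(Q)
E = 0.08 - (8.314 * 298 / (2 * 96485)) * ln(45.99)
E = 0.0308 V

0.0308 V


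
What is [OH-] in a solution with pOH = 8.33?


[OH-] = 10^(-pOH)
[OH-] = 10^(-8.33)
[OH-] = 4.677e-09 M

4.677e-09 M


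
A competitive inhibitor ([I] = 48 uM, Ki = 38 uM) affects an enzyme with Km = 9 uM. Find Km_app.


Km_app = Km * (1 + [I]/Ki)
Km_app = 9 * (1 + 48/38)
Km_app = 20.3684 uM

20.3684 uM


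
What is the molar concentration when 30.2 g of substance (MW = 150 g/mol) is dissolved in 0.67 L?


C = (mass / MW) / volume
C = (30.2 / 150) / 0.67
C = 0.3005 M

0.3005 M


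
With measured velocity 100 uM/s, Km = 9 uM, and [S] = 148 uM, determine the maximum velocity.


Vmax = v * (Km + [S]) / [S]
Vmax = 100 * (9 + 148) / 148
Vmax = 106.0811 uM/s

106.0811 uM/s


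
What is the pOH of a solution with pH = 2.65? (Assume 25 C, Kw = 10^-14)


pOH = 14 - pH
pOH = 14 - 2.65
pOH = 11.35

11.35


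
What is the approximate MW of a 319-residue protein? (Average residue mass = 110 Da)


MW = n_residues * 110 Da
MW = 319 * 110
MW = 35090 Da

35090 Da


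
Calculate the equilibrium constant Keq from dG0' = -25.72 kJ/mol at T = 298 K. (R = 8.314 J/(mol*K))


Keq = exp(-dG0 * 1000 / (R * T))
Keq = exp(-(-25.72) * 1000 / (8.314 * 298))
Keq = 32245.417

32245.417


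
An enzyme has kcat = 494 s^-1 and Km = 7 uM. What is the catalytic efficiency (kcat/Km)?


Catalytic efficiency = kcat / Km
= 494 / 7
= 70.5714 uM^-1*s^-1

70.5714 uM^-1*s^-1


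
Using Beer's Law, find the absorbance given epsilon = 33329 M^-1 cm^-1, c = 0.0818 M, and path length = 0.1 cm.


A = epsilon * c * l
A = 33329 * 0.0818 * 0.1
A = 272.6312

272.6312


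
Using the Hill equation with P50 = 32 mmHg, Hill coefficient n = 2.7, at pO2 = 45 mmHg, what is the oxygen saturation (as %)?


Y = pO2^n / (P50^n + pO2^n)
Y = 45^2.7 / (32^2.7 + 45^2.7)
Y = 71.51%

71.51%


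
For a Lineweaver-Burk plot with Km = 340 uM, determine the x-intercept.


x-intercept = -1/Km
= -1/340
= -0.0029 1/uM

-0.0029 1/uM


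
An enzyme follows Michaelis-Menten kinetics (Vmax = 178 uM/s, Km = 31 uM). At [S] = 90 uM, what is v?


v = Vmax * [S] / (Km + [S])
v = 178 * 90 / (31 + 90)
v = 132.3967 uM/s

132.3967 uM/s


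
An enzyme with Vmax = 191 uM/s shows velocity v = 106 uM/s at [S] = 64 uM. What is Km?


Km = [S] * (Vmax - v) / v
Km = 64 * (191 - 106) / 106
Km = 51.3208 uM

51.3208 uM


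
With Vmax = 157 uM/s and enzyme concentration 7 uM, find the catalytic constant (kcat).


kcat = Vmax / [E]t
kcat = 157 / 7
kcat = 22.4286 s^-1

22.4286 s^-1


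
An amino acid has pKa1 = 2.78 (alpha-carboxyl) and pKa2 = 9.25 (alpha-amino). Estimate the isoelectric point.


pI = (pKa1 + pKa2) / 2
pI = (2.78 + 9.25) / 2
pI = 6.015

6.015


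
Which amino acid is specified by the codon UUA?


Standard genetic code lookup.
Codon UUA -> Leu

Leu


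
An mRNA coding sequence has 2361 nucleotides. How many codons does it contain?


codons = nucleotides / 3
codons = 2361 / 3 = 787

787


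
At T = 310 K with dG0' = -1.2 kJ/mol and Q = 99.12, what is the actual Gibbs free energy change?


dG = dG0' + RT * ln(Q) / 1000
dG = -1.2 + 8.314 * 310 * ln(99.12) / 1000
dG = 10.6463 kJ/mol

10.6463 kJ/mol


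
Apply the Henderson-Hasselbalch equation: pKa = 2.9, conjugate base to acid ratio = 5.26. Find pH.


pH = pKa + log10([A-]/[HA])
pH = 2.9 + log10(5.26)
pH = 3.621

3.621


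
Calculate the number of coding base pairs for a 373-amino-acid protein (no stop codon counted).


Each amino acid = 1 codon = 3 bp
bp = 373 * 3 = 1119 bp

1119 bp


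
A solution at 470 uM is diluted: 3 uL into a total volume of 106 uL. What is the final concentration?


C2 = C1 * V1 / V2
C2 = 470 * 3 / 106
C2 = 13.3019 uM

13.3019 uM


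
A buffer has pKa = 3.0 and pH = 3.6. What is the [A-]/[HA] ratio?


[A-]/[HA] = 10^(pH - pKa)
= 10^(3.6 - 3.0)
= 3.9811

3.9811


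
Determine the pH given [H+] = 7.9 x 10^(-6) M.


pH = -log10([H+])
pH = -log10(7.9 x 10^(-6))
pH = 5.1024

5.1024


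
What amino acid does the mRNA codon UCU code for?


Standard genetic code lookup.
Codon UCU -> Ser

Ser


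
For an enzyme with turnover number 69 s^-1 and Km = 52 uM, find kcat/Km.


Catalytic efficiency = kcat / Km
= 69 / 52
= 1.3269 uM^-1*s^-1

1.3269 uM^-1*s^-1


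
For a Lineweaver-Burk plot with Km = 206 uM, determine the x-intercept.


x-intercept = -1/Km
= -1/206
= -0.0049 1/uM

-0.0049 1/uM


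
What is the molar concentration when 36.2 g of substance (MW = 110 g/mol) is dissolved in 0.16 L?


C = (mass / MW) / volume
C = (36.2 / 110) / 0.16
C = 2.0568 M

2.0568 M


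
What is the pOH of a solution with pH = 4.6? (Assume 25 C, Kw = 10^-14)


pOH = 14 - pH
pOH = 14 - 4.6
pOH = 9.4

9.4


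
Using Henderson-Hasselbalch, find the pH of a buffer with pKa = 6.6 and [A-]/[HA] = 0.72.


pH = pKa + log10([A-]/[HA])
pH = 6.6 + log10(0.72)
pH = 6.4573

6.4573


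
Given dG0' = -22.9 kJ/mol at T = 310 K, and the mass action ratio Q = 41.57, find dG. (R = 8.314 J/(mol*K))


dG = dG0' + RT * ln(Q) / 1000
dG = -22.9 + 8.314 * 310 * ln(41.57) / 1000
dG = -13.2933 kJ/mol

-13.2933 kJ/mol


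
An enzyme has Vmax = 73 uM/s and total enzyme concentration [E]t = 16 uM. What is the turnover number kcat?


kcat = Vmax / [E]t
kcat = 73 / 16
kcat = 4.5625 s^-1

4.5625 s^-1


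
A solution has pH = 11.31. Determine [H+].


[H+] = 10^(-pH)
[H+] = 10^(-11.31)
[H+] = 4.898e-12 M

4.898e-12 M


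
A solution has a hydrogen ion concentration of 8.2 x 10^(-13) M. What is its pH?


pH = -log10([H+])
pH = -log10(8.2 x 10^(-13))
pH = 12.0862

12.0862


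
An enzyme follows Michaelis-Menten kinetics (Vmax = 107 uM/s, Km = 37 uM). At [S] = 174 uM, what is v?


v = Vmax * [S] / (Km + [S])
v = 107 * 174 / (37 + 174)
v = 88.237 uM/s

88.237 uM/s


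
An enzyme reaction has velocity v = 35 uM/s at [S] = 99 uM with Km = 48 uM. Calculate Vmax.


Vmax = v * (Km + [S]) / [S]
Vmax = 35 * (48 + 99) / 99
Vmax = 51.9697 uM/s

51.9697 uM/s


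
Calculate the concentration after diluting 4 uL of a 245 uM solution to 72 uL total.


C2 = C1 * V1 / V2
C2 = 245 * 4 / 72
C2 = 13.6111 uM

13.6111 uM


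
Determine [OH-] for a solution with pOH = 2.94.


[OH-] = 10^(-pOH)
[OH-] = 10^(-2.94)
[OH-] = 0.0011 M

0.0011 M


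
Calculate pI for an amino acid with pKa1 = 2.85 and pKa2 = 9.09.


pI = (pKa1 + pKa2) / 2
pI = (2.85 + 9.09) / 2
pI = 5.97

5.97


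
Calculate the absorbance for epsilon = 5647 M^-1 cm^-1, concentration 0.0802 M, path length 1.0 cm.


A = epsilon * c * l
A = 5647 * 0.0802 * 1.0
A = 452.8894

452.8894


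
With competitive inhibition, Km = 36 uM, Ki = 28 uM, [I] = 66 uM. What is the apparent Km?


Km_app = Km * (1 + [I]/Ki)
Km_app = 36 * (1 + 66/28)
Km_app = 120.8571 uM

120.8571 uM


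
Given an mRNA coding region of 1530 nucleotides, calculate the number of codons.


codons = nucleotides / 3
codons = 1530 / 3 = 510

510


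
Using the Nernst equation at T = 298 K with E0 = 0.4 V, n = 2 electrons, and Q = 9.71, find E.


E = E0 - (RT/nF) * ln(Q)
E = 0.4 - (8.314 * 298 / (2 * 96485)) * ln(9.71)
E = 0.3708 V

0.3708 V


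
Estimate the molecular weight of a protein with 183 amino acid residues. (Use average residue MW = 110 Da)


MW = n_residues * 110 Da
MW = 183 * 110
MW = 20130 Da

20130 Da


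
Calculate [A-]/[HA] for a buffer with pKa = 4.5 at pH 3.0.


[A-]/[HA] = 10^(pH - pKa)
= 10^(3.0 - 4.5)
= 0.0316

0.0316


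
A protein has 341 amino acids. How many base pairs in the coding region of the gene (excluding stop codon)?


Each amino acid = 1 codon = 3 bp
bp = 341 * 3 = 1023 bp

1023 bp


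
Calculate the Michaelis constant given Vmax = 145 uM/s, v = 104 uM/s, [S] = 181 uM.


Km = [S] * (Vmax - v) / v
Km = 181 * (145 - 104) / 104
Km = 71.3558 uM

71.3558 uM


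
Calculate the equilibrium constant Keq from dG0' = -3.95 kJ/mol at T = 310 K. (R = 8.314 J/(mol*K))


Keq = exp(-dG0 * 1000 / (R * T))
Keq = exp(-(-3.95) * 1000 / (8.314 * 310))
Keq = 4.6301

4.6301


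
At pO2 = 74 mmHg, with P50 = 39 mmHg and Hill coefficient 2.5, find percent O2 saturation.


Y = pO2^n / (P50^n + pO2^n)
Y = 74^2.5 / (39^2.5 + 74^2.5)
Y = 83.22%

83.22%


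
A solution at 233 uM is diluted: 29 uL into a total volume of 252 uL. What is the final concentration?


C2 = C1 * V1 / V2
C2 = 233 * 29 / 252
C2 = 26.8135 uM

26.8135 uM


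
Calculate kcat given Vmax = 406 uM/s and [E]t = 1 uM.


kcat = Vmax / [E]t
kcat = 406 / 1
kcat = 406.0 s^-1

406.0 s^-1


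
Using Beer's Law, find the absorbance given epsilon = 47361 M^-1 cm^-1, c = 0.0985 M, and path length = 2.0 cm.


A = epsilon * c * l
A = 47361 * 0.0985 * 2.0
A = 9330.117

9330.117


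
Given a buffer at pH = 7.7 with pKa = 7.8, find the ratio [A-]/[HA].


[A-]/[HA] = 10^(pH - pKa)
= 10^(7.7 - 7.8)
= 0.7943

0.7943


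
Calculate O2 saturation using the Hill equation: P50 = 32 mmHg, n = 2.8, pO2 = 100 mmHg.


Y = pO2^n / (P50^n + pO2^n)
Y = 100^2.8 / (32^2.8 + 100^2.8)
Y = 96.05%

96.05%


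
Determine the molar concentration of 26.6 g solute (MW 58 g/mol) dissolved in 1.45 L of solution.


C = (mass / MW) / volume
C = (26.6 / 58) / 1.45
C = 0.3163 M

0.3163 M


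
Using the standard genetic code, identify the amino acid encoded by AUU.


Standard genetic code lookup.
Codon AUU -> Ile

Ile


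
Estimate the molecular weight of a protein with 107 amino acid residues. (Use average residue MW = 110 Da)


MW = n_residues * 110 Da
MW = 107 * 110
MW = 11770 Da

11770 Da


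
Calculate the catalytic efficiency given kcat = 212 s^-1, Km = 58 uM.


Catalytic efficiency = kcat / Km
= 212 / 58
= 3.6552 uM^-1*s^-1

3.6552 uM^-1*s^-1


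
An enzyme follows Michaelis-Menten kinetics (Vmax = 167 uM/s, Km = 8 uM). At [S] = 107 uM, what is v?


v = Vmax * [S] / (Km + [S])
v = 167 * 107 / (8 + 107)
v = 155.3826 uM/s

155.3826 uM/s


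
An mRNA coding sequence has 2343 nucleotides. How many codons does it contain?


codons = nucleotides / 3
codons = 2343 / 3 = 781

781


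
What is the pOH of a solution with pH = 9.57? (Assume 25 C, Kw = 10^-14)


pOH = 14 - pH
pOH = 14 - 9.57
pOH = 4.43

4.43


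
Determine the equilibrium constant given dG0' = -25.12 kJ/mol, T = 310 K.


Keq = exp(-dG0 * 1000 / (R * T))
Keq = exp(-(-25.12) * 1000 / (8.314 * 310))
Keq = 17094.0001

17094.0001


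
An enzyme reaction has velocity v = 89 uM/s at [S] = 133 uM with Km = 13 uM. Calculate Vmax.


Vmax = v * (Km + [S]) / [S]
Vmax = 89 * (13 + 133) / 133
Vmax = 97.6992 uM/s

97.6992 uM/s


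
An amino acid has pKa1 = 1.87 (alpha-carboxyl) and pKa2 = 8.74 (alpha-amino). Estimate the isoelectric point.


pI = (pKa1 + pKa2) / 2
pI = (1.87 + 8.74) / 2
pI = 5.305

5.305


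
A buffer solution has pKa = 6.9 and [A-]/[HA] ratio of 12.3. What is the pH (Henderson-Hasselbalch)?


pH = pKa + log10([A-]/[HA])
pH = 6.9 + log10(12.3)
pH = 7.9899

7.9899


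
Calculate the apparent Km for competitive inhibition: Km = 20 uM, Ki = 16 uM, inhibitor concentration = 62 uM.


Km_app = Km * (1 + [I]/Ki)
Km_app = 20 * (1 + 62/16)
Km_app = 97.5 uM

97.5 uM


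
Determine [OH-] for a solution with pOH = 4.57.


[OH-] = 10^(-pOH)
[OH-] = 10^(-4.57)
[OH-] = 2.692e-05 M

2.692e-05 M


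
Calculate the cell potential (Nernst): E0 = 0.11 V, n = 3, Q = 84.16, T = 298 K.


E = E0 - (RT/nF) * ln(Q)
E = 0.11 - (8.314 * 298 / (3 * 96485)) * ln(84.16)
E = 0.0721 V

0.0721 V


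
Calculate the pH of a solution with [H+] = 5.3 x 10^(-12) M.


pH = -log10([H+])
pH = -log10(5.3 x 10^(-12))
pH = 11.2757

11.2757


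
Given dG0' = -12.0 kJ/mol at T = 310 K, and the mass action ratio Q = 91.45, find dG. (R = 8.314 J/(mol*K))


dG = dG0' + RT * ln(Q) / 1000
dG = -12.0 + 8.314 * 310 * ln(91.45) / 1000
dG = -0.3613 kJ/mol

-0.3613 kJ/mol


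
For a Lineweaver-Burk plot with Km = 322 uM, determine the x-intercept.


x-intercept = -1/Km
= -1/322
= -0.0031 1/uM

-0.0031 1/uM


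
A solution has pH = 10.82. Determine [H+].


[H+] = 10^(-pH)
[H+] = 10^(-10.82)
[H+] = 1.514e-11 M

1.514e-11 M


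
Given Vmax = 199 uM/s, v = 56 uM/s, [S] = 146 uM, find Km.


Km = [S] * (Vmax - v) / v
Km = 146 * (199 - 56) / 56
Km = 372.8214 uM

372.8214 uM


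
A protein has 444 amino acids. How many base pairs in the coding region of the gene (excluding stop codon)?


Each amino acid = 1 codon = 3 bp
bp = 444 * 3 = 1332 bp

1332 bp


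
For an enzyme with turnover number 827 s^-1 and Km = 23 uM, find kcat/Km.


Catalytic efficiency = kcat / Km
= 827 / 23
= 35.9565 uM^-1*s^-1

35.9565 uM^-1*s^-1


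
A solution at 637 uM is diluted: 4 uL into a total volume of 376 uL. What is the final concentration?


C2 = C1 * V1 / V2
C2 = 637 * 4 / 376
C2 = 6.7766 uM

6.7766 uM


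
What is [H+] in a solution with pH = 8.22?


[H+] = 10^(-pH)
[H+] = 10^(-8.22)
[H+] = 6.026e-09 M

6.026e-09 M


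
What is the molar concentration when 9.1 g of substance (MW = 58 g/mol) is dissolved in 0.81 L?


C = (mass / MW) / volume
C = (9.1 / 58) / 0.81
C = 0.1937 M

0.1937 M


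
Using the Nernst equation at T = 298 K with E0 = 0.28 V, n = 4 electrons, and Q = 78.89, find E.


E = E0 - (RT/nF) * ln(Q)
E = 0.28 - (8.314 * 298 / (4 * 96485)) * ln(78.89)
E = 0.252 V

0.252 V


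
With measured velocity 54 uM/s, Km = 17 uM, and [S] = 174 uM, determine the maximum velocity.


Vmax = v * (Km + [S]) / [S]
Vmax = 54 * (17 + 174) / 174
Vmax = 59.2759 uM/s

59.2759 uM/s


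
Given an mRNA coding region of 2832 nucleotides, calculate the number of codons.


codons = nucleotides / 3
codons = 2832 / 3 = 944

944


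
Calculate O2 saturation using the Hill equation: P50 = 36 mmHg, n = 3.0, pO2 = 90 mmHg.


Y = pO2^n / (P50^n + pO2^n)
Y = 90^3.0 / (36^3.0 + 90^3.0)
Y = 93.98%

93.98%


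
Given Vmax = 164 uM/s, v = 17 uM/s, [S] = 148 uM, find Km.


Km = [S] * (Vmax - v) / v
Km = 148 * (164 - 17) / 17
Km = 1279.7647 uM

1279.7647 uM


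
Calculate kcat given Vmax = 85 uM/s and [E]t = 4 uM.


kcat = Vmax / [E]t
kcat = 85 / 4
kcat = 21.25 s^-1

21.25 s^-1


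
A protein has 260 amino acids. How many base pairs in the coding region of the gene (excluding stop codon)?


Each amino acid = 1 codon = 3 bp
bp = 260 * 3 = 780 bp

780 bp


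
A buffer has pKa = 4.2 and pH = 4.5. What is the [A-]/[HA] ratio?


[A-]/[HA] = 10^(pH - pKa)
= 10^(4.5 - 4.2)
= 1.9953

1.9953


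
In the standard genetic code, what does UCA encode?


Standard genetic code lookup.
Codon UCA -> Ser

Ser


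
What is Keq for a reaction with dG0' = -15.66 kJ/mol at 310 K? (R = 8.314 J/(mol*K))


Keq = exp(-dG0 * 1000 / (R * T))
Keq = exp(-(-15.66) * 1000 / (8.314 * 310))
Keq = 435.2984

435.2984


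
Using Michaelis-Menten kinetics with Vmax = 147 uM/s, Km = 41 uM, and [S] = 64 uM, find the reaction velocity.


v = Vmax * [S] / (Km + [S])
v = 147 * 64 / (41 + 64)
v = 89.6 uM/s

89.6 uM/s


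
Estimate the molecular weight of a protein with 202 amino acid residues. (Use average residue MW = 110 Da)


MW = n_residues * 110 Da
MW = 202 * 110
MW = 22220 Da

22220 Da


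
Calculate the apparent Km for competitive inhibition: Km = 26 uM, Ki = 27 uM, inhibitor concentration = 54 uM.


Km_app = Km * (1 + [I]/Ki)
Km_app = 26 * (1 + 54/27)
Km_app = 78.0 uM

78.0 uM


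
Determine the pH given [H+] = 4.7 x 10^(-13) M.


pH = -log10([H+])
pH = -log10(4.7 x 10^(-13))
pH = 12.3279

12.3279


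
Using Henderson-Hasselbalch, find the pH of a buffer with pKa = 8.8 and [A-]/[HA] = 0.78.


pH = pKa + log10([A-]/[HA])
pH = 8.8 + log10(0.78)
pH = 8.6921

8.6921


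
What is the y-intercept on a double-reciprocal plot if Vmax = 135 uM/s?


y-intercept = 1/Vmax
= 1/135
= 0.0074 s/uM

0.0074 s/uM


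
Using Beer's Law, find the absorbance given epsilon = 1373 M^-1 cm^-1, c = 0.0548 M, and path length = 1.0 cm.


A = epsilon * c * l
A = 1373 * 0.0548 * 1.0
A = 75.2404

75.2404


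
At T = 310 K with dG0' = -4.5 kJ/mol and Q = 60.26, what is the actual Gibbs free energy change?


dG = dG0' + RT * ln(Q) / 1000
dG = -4.5 + 8.314 * 310 * ln(60.26) / 1000
dG = 6.0637 kJ/mol

6.0637 kJ/mol


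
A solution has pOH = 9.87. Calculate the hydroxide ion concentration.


[OH-] = 10^(-pOH)
[OH-] = 10^(-9.87)
[OH-] = 1.349e-10 M

1.349e-10 M


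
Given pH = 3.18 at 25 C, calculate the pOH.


pOH = 14 - pH
pOH = 14 - 3.18
pOH = 10.82

10.82


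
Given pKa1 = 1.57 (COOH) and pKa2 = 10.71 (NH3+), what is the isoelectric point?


pI = (pKa1 + pKa2) / 2
pI = (1.57 + 10.71) / 2
pI = 6.14

6.14


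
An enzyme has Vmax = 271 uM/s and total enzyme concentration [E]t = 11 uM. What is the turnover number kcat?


kcat = Vmax / [E]t
kcat = 271 / 11
kcat = 24.6364 s^-1

24.6364 s^-1


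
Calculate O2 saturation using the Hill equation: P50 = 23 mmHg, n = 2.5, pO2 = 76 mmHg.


Y = pO2^n / (P50^n + pO2^n)
Y = 76^2.5 / (23^2.5 + 76^2.5)
Y = 95.2%

95.2%


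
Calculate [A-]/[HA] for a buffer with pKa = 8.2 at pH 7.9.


[A-]/[HA] = 10^(pH - pKa)
= 10^(7.9 - 8.2)
= 0.5012

0.5012


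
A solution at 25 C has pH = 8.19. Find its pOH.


pOH = 14 - pH
pOH = 14 - 8.19
pOH = 5.81

5.81


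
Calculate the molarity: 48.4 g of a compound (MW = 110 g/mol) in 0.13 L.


C = (mass / MW) / volume
C = (48.4 / 110) / 0.13
C = 3.3846 M

3.3846 M


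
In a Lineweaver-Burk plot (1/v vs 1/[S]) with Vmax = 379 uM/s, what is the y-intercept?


y-intercept = 1/Vmax
= 1/379
= 0.0026 s/uM

0.0026 s/uM


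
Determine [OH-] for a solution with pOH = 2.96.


[OH-] = 10^(-pOH)
[OH-] = 10^(-2.96)
[OH-] = 0.0011 M

0.0011 M


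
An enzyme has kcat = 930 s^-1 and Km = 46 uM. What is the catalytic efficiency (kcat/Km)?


Catalytic efficiency = kcat / Km
= 930 / 46
= 20.2174 uM^-1*s^-1

20.2174 uM^-1*s^-1


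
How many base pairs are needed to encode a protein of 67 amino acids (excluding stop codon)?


Each amino acid = 1 codon = 3 bp
bp = 67 * 3 = 201 bp

201 bp


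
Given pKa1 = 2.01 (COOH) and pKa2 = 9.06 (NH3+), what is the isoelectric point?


pI = (pKa1 + pKa2) / 2
pI = (2.01 + 9.06) / 2
pI = 5.535

5.535


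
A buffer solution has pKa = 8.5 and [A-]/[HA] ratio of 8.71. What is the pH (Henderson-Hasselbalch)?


pH = pKa + log10([A-]/[HA])
pH = 8.5 + log10(8.71)
pH = 9.44

9.44


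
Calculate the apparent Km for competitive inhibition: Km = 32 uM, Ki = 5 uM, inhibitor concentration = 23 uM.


Km_app = Km * (1 + [I]/Ki)
Km_app = 32 * (1 + 23/5)
Km_app = 179.2 uM

179.2 uM


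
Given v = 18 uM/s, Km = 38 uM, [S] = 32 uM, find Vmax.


Vmax = v * (Km + [S]) / [S]
Vmax = 18 * (38 + 32) / 32
Vmax = 39.375 uM/s

39.375 uM/s


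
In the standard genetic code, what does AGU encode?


Standard genetic code lookup.
Codon AGU -> Ser

Ser


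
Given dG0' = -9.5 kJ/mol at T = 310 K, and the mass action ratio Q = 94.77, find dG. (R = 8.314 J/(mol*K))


dG = dG0' + RT * ln(Q) / 1000
dG = -9.5 + 8.314 * 310 * ln(94.77) / 1000
dG = 2.2306 kJ/mol

2.2306 kJ/mol


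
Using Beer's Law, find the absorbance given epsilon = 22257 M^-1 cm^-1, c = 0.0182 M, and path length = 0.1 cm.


A = epsilon * c * l
A = 22257 * 0.0182 * 0.1
A = 40.5077

40.5077


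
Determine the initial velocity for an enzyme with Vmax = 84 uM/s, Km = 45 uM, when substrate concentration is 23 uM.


v = Vmax * [S] / (Km + [S])
v = 84 * 23 / (45 + 23)
v = 28.4118 uM/s

28.4118 uM/s


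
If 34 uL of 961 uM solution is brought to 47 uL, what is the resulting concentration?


C2 = C1 * V1 / V2
C2 = 961 * 34 / 47
C2 = 695.1915 uM

695.1915 uM


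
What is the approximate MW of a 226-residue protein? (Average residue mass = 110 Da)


MW = n_residues * 110 Da
MW = 226 * 110
MW = 24860 Da

24860 Da


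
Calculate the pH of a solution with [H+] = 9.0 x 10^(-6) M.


pH = -log10([H+])
pH = -log10(9.0 x 10^(-6))
pH = 5.0458

5.0458


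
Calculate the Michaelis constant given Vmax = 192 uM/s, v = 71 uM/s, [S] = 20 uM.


Km = [S] * (Vmax - v) / v
Km = 20 * (192 - 71) / 71
Km = 34.0845 uM

34.0845 uM


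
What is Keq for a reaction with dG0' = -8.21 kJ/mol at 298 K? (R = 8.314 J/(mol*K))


Keq = exp(-dG0 * 1000 / (R * T))
Keq = exp(-(-8.21) * 1000 / (8.314 * 298))
Keq = 27.4874

27.4874


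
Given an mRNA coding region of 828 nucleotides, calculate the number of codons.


codons = nucleotides / 3
codons = 828 / 3 = 276

276


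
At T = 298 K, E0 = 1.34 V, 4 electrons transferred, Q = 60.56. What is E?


E = E0 - (RT/nF) * ln(Q)
E = 1.34 - (8.314 * 298 / (4 * 96485)) * ln(60.56)
E = 1.3137 V

1.3137 V


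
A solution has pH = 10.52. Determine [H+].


[H+] = 10^(-pH)
[H+] = 10^(-10.52)
[H+] = 3.020e-11 M

3.020e-11 M


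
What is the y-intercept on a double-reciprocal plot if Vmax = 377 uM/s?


y-intercept = 1/Vmax
= 1/377
= 0.0027 s/uM

0.0027 s/uM


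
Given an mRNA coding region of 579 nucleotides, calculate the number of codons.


codons = nucleotides / 3
codons = 579 / 3 = 193

193


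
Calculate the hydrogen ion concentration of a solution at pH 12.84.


[H+] = 10^(-pH)
[H+] = 10^(-12.84)
[H+] = 1.445e-13 M

1.445e-13 M


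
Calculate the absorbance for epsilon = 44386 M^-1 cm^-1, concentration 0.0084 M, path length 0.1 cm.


A = epsilon * c * l
A = 44386 * 0.0084 * 0.1
A = 37.2842

37.2842


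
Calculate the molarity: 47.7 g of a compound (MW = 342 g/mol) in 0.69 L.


C = (mass / MW) / volume
C = (47.7 / 342) / 0.69
C = 0.2021 M

0.2021 M


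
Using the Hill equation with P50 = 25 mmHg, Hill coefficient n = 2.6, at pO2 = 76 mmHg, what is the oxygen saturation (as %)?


Y = pO2^n / (P50^n + pO2^n)
Y = 76^2.6 / (25^2.6 + 76^2.6)
Y = 94.74%

94.74%


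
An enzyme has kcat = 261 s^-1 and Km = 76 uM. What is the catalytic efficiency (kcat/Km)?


Catalytic efficiency = kcat / Km
= 261 / 76
= 3.4342 uM^-1*s^-1

3.4342 uM^-1*s^-1


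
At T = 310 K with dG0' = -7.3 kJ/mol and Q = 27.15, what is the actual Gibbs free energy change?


dG = dG0' + RT * ln(Q) / 1000
dG = -7.3 + 8.314 * 310 * ln(27.15) / 1000
dG = 1.2088 kJ/mol

1.2088 kJ/mol


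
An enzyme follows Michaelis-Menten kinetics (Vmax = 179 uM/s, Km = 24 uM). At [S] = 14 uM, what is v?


v = Vmax * [S] / (Km + [S])
v = 179 * 14 / (24 + 14)
v = 65.9474 uM/s

65.9474 uM/s


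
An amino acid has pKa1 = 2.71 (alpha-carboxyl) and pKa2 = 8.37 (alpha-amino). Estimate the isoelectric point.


pI = (pKa1 + pKa2) / 2
pI = (2.71 + 8.37) / 2
pI = 5.54

5.54


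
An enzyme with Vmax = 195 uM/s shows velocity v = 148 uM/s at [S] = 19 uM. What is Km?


Km = [S] * (Vmax - v) / v
Km = 19 * (195 - 148) / 148
Km = 6.0338 uM

6.0338 uM


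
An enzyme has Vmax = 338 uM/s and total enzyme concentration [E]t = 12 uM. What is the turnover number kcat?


kcat = Vmax / [E]t
kcat = 338 / 12
kcat = 28.1667 s^-1

28.1667 s^-1


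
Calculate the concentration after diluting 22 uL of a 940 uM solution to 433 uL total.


C2 = C1 * V1 / V2
C2 = 940 * 22 / 433
C2 = 47.7598 uM

47.7598 uM


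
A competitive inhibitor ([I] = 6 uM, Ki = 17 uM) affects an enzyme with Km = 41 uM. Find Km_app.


Km_app = Km * (1 + [I]/Ki)
Km_app = 41 * (1 + 6/17)
Km_app = 55.4706 uM

55.4706 uM


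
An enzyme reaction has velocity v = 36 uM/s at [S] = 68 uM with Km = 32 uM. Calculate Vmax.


Vmax = v * (Km + [S]) / [S]
Vmax = 36 * (32 + 68) / 68
Vmax = 52.9412 uM/s

52.9412 uM/s


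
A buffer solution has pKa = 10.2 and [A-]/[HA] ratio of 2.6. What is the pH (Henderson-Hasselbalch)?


pH = pKa + log10([A-]/[HA])
pH = 10.2 + log10(2.6)
pH = 10.615

10.615


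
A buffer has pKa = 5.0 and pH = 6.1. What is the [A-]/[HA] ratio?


[A-]/[HA] = 10^(pH - pKa)
= 10^(6.1 - 5.0)
= 12.5893

12.5893


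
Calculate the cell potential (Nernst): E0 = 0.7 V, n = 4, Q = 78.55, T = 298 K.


E = E0 - (RT/nF) * ln(Q)
E = 0.7 - (8.314 * 298 / (4 * 96485)) * ln(78.55)
E = 0.672 V

0.672 V


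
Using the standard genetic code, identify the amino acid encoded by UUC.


Standard genetic code lookup.
Codon UUC -> Phe

Phe


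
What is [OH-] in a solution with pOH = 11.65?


[OH-] = 10^(-pOH)
[OH-] = 10^(-11.65)
[OH-] = 2.239e-12 M

2.239e-12 M


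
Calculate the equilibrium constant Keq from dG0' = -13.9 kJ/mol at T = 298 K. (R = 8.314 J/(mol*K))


Keq = exp(-dG0 * 1000 / (R * T))
Keq = exp(-(-13.9) * 1000 / (8.314 * 298))
Keq = 273.2348

273.2348


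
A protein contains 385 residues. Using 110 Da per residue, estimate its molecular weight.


MW = n_residues * 110 Da
MW = 385 * 110
MW = 42350 Da

42350 Da


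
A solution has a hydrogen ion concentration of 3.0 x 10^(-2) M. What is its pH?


pH = -log10([H+])
pH = -log10(3.0 x 10^(-2))
pH = 1.5229

1.5229


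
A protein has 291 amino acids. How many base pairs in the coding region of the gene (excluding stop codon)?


Each amino acid = 1 codon = 3 bp
bp = 291 * 3 = 873 bp

873 bp


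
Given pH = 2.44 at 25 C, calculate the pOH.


pOH = 14 - pH
pOH = 14 - 2.44
pOH = 11.56

11.56


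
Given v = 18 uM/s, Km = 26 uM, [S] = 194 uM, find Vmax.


Vmax = v * (Km + [S]) / [S]
Vmax = 18 * (26 + 194) / 194
Vmax = 20.4124 uM/s

20.4124 uM/s


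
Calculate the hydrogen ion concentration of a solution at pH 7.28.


[H+] = 10^(-pH)
[H+] = 10^(-7.28)
[H+] = 5.248e-08 M

5.248e-08 M


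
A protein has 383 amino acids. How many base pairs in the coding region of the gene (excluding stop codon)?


Each amino acid = 1 codon = 3 bp
bp = 383 * 3 = 1149 bp

1149 bp


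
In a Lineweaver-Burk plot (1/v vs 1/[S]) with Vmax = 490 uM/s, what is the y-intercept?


y-intercept = 1/Vmax
= 1/490
= 0.002 s/uM

0.002 s/uM


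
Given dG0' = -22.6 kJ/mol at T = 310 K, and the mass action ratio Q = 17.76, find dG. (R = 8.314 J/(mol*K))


dG = dG0' + RT * ln(Q) / 1000
dG = -22.6 + 8.314 * 310 * ln(17.76) / 1000
dG = -15.1851 kJ/mol

-15.1851 kJ/mol


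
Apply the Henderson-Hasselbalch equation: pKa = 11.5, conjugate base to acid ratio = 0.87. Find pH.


pH = pKa + log10([A-]/[HA])
pH = 11.5 + log10(0.87)
pH = 11.4395

11.4395


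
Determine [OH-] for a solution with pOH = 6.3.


[OH-] = 10^(-pOH)
[OH-] = 10^(-6.3)
[OH-] = 5.012e-07 M

5.012e-07 M


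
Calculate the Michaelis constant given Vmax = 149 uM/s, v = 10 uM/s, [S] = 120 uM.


Km = [S] * (Vmax - v) / v
Km = 120 * (149 - 10) / 10
Km = 1668.0 uM

1668.0 uM


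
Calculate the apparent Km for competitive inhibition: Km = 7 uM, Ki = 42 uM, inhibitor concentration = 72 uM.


Km_app = Km * (1 + [I]/Ki)
Km_app = 7 * (1 + 72/42)
Km_app = 19.0 uM

19.0 uM


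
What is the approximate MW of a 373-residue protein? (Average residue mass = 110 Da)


MW = n_residues * 110 Da
MW = 373 * 110
MW = 41030 Da

41030 Da


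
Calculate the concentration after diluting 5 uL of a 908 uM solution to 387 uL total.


C2 = C1 * V1 / V2
C2 = 908 * 5 / 387
C2 = 11.7313 uM

11.7313 uM


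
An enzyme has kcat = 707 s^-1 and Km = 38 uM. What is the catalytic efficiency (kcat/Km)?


Catalytic efficiency = kcat / Km
= 707 / 38
= 18.6053 uM^-1*s^-1

18.6053 uM^-1*s^-1


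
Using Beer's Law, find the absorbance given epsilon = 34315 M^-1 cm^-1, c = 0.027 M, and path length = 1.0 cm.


A = epsilon * c * l
A = 34315 * 0.027 * 1.0
A = 926.505

926.505


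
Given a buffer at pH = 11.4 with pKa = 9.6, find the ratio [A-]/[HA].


[A-]/[HA] = 10^(pH - pKa)
= 10^(11.4 - 9.6)
= 63.0957

63.0957


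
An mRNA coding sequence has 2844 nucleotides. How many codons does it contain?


codons = nucleotides / 3
codons = 2844 / 3 = 948

948


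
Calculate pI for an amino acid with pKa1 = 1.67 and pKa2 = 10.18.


pI = (pKa1 + pKa2) / 2
pI = (1.67 + 10.18) / 2
pI = 5.925

5.925


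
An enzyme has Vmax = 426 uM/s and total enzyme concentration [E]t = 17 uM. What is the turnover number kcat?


kcat = Vmax / [E]t
kcat = 426 / 17
kcat = 25.0588 s^-1

25.0588 s^-1


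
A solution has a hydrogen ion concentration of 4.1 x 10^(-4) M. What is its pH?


pH = -log10([H+])
pH = -log10(4.1 x 10^(-4))
pH = 3.3872

3.3872


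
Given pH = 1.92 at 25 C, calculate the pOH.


pOH = 14 - pH
pOH = 14 - 1.92
pOH = 12.08

12.08


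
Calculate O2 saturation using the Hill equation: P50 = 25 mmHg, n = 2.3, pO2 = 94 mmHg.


Y = pO2^n / (P50^n + pO2^n)
Y = 94^2.3 / (25^2.3 + 94^2.3)
Y = 95.46%

95.46%


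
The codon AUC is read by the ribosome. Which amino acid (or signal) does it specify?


Standard genetic code lookup.
Codon AUC -> Ile

Ile


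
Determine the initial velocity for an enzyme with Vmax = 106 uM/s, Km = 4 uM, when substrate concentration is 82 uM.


v = Vmax * [S] / (Km + [S])
v = 106 * 82 / (4 + 82)
v = 101.0698 uM/s

101.0698 uM/s


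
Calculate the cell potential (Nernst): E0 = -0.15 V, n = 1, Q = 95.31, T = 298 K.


E = E0 - (RT/nF) * ln(Q)
E = -0.15 - (8.314 * 298 / (1 * 96485)) * ln(95.31)
E = -0.267 V

-0.267 V


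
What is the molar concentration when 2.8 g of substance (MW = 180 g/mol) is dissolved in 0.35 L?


C = (mass / MW) / volume
C = (2.8 / 180) / 0.35
C = 0.0444 M

0.0444 M


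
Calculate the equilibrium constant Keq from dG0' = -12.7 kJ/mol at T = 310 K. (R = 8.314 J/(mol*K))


Keq = exp(-dG0 * 1000 / (R * T))
Keq = exp(-(-12.7) * 1000 / (8.314 * 310))
Keq = 138.0424

138.0424


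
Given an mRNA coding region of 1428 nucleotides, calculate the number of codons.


codons = nucleotides / 3
codons = 1428 / 3 = 476

476


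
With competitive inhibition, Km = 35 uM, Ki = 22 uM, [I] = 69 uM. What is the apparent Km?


Km_app = Km * (1 + [I]/Ki)
Km_app = 35 * (1 + 69/22)
Km_app = 144.7727 uM

144.7727 uM


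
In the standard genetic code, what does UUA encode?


Standard genetic code lookup.
Codon UUA -> Leu

Leu


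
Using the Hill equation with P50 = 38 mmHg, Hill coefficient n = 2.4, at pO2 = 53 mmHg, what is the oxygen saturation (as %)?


Y = pO2^n / (P50^n + pO2^n)
Y = 53^2.4 / (38^2.4 + 53^2.4)
Y = 68.97%

68.97%


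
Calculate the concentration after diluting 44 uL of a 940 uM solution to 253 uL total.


C2 = C1 * V1 / V2
C2 = 940 * 44 / 253
C2 = 163.4783 uM

163.4783 uM


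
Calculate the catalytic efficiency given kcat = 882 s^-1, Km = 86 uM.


Catalytic efficiency = kcat / Km
= 882 / 86
= 10.2558 uM^-1*s^-1

10.2558 uM^-1*s^-1


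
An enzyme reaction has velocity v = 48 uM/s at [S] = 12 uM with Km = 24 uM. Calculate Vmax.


Vmax = v * (Km + [S]) / [S]
Vmax = 48 * (24 + 12) / 12
Vmax = 144.0 uM/s

144.0 uM/s


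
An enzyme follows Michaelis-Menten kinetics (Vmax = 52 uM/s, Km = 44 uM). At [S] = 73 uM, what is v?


v = Vmax * [S] / (Km + [S])
v = 52 * 73 / (44 + 73)
v = 32.4444 uM/s

32.4444 uM/s


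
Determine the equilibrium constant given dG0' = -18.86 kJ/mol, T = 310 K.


Keq = exp(-dG0 * 1000 / (R * T))
Keq = exp(-(-18.86) * 1000 / (8.314 * 310))
Keq = 1506.617

1506.617


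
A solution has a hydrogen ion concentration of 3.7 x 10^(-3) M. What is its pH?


pH = -log10([H+])
pH = -log10(3.7 x 10^(-3))
pH = 2.4318

2.4318


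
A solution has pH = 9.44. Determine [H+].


[H+] = 10^(-pH)
[H+] = 10^(-9.44)
[H+] = 3.631e-10 M

3.631e-10 M


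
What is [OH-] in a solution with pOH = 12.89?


[OH-] = 10^(-pOH)
[OH-] = 10^(-12.89)
[OH-] = 1.288e-13 M

1.288e-13 M


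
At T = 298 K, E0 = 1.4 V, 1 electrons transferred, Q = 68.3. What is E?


E = E0 - (RT/nF) * ln(Q)
E = 1.4 - (8.314 * 298 / (1 * 96485)) * ln(68.3)
E = 1.2915 V

1.2915 V


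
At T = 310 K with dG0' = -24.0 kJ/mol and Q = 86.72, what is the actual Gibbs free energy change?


dG = dG0' + RT * ln(Q) / 1000
dG = -24.0 + 8.314 * 310 * ln(86.72) / 1000
dG = -12.4981 kJ/mol

-12.4981 kJ/mol


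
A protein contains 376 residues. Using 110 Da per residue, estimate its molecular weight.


MW = n_residues * 110 Da
MW = 376 * 110
MW = 41360 Da

41360 Da


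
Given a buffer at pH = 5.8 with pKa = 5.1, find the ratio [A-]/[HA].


[A-]/[HA] = 10^(pH - pKa)
= 10^(5.8 - 5.1)
= 5.0119

5.0119


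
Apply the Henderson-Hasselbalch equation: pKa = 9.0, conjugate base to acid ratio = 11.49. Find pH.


pH = pKa + log10([A-]/[HA])
pH = 9.0 + log10(11.49)
pH = 10.0603

10.0603


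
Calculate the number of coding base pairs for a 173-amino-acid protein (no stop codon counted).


Each amino acid = 1 codon = 3 bp
bp = 173 * 3 = 519 bp

519 bp
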